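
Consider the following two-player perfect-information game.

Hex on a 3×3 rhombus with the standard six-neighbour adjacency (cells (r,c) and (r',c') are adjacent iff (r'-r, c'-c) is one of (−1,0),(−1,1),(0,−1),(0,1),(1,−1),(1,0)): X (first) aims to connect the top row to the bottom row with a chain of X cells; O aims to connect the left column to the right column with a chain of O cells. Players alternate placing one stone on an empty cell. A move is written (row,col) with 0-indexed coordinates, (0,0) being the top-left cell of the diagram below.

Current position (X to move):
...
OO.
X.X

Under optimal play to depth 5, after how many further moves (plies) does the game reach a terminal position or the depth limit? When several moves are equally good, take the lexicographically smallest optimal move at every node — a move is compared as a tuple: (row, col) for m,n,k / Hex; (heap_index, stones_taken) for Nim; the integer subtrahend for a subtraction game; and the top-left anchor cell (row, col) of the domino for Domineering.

p1 X@[.../OO./X.X]: (0,0)[X../OO./X.X]-1* (0,1)[.X./OO./X.X]-1 (0,2)[..X/OO./X.X]-1 (1,2)[.../OOX/X.X]-1 (2,1)[.../OO./XXX]-1
p2 O@[X../OO./X.X]: (0,1)[XO./OO./X.X]+1* (0,2)[X.O/OO./X.X]+1 (1,2)[X../OOO/X.X]+1 (2,1)[X../OO./XOX]+1
p3 X@[XO./OO./X.X]: (0,2)[XOX/OO./X.X]-1* (1,2)[XO./OOX/X.X]-1 (2,1)[XO./OO./XXX]-1
p4 O@[XOX/OO./X.X]: (1,2)[XOX/OOO/X.X]+1* (2,1)[XOX/OO./XOX]-1
p5 X@[XOX/OOO/X.X] terminal -1; root [.../OO./X.X] d5

PV length from [.../OO./X.X]: 4 plies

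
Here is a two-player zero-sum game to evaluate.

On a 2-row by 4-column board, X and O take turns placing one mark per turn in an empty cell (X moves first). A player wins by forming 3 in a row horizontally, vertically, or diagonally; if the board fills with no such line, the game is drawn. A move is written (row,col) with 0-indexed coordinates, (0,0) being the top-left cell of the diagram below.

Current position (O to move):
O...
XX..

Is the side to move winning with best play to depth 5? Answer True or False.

O winning at [O.../XX..]: False

[O.../XX..] O move#1: (0,1):-1/OO../XX.., (0,2):-1/O.O./XX.., (0,3):-1/O..O/XX.., (1,2):+0/O.../XXO.*, (1,3):-1/O.../XX.O
[O.../XXO.] X move#2: (0,1):+0/OX../XXO.*, (0,2):+0/O.X./XXO., (0,3):+0/O..X/XXO., (1,3):+0/O.../XXOX
[OX../XXO.] O move#3: (0,2):+0/OXO./XXO.*, (0,3):+0/OX.O/XXO., (1,3):+0/OX../XXOO
[OXO./XXO.] X move#4: (0,3):+0/OXOX/XXO.*, (1,3):+0/OXO./XXOX
[OXOX/XXO.] O move#5: (1,3):+0/OXOX/XXOO*
[OXOX/XXOO] end (terminal +0, X#6); searched O.../XX.. to 5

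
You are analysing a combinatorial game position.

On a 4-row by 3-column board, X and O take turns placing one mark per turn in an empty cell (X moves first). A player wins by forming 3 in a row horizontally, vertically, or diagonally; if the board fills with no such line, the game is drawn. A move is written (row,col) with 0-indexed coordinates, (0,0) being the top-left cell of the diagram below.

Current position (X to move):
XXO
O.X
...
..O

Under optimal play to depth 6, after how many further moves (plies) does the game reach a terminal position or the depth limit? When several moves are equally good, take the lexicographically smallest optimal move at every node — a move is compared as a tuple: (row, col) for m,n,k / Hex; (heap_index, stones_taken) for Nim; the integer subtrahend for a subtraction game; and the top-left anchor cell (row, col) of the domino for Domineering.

PV length from [XXO/O.X/.../..O]: 5 plies

ply 1, X at XXO/O.X/.../..O | (1,1)=-1→XXO/OXX/.../..O; (2,0)=-1→XXO/O.X/X../..O; (2,1)=+1→XXO/O.X/.X./..O*; (2,2)=-1→XXO/O.X/..X/..O; (3,0)=-1→XXO/O.X/.../X.O; (3,1)=-1→XXO/O.X/.../.XO
ply 2, O at XXO/O.X/.X./..O | (1,1)=-1→XXO/OOX/.X./..O*; (2,0)=-1→XXO/O.X/OX./..O; (2,2)=-1→XXO/O.X/.XO/..O; (3,0)=-1→XXO/O.X/.X./O.O; (3,1)=-1→XXO/O.X/.X./.OO
ply 3, X at XXO/OOX/.X./..O | (2,0)=+1→XXO/OOX/XX./..O*; (2,2)=-1→XXO/OOX/.XX/..O; (3,0)=+1→XXO/OOX/.X./X.O; (3,1)=-1→XXO/OOX/.X./.XO
ply 4, O at XXO/OOX/XX./..O | (2,2)=-1→XXO/OOX/XXO/..O*; (3,0)=-1→XXO/OOX/XX./O.O; (3,1)=-1→XXO/OOX/XX./.OO
ply 5, X at XXO/OOX/XXO/..O | (3,0)=+1→XXO/OOX/XXO/X.O*; (3,1)=+0→XXO/OOX/XXO/.XO
ply 6: XXO/OOX/XXO/X.O is terminal -1 (O); from XXO/O.X/.../..O depth 6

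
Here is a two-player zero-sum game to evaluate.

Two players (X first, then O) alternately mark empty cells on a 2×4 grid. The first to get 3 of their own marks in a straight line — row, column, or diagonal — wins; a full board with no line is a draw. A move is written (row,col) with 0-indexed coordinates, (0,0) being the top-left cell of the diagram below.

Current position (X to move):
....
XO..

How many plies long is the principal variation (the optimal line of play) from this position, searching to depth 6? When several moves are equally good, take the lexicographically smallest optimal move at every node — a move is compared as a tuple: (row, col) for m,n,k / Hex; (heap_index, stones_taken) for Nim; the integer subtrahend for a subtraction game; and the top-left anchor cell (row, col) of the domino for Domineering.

ply 1, X at ..../XO.. | (0,0)=+0→X.../XO..*; (0,1)=+0→.X../XO..; (0,2)=+0→..X./XO..; (0,3)=+0→...X/XO..; (1,2)=+0→..../XOX.; (1,3)=+0→..../XO.X
ply 2, O at X.../XO.. | (0,1)=+0→XO../XO..*; (0,2)=+0→X.O./XO..; (0,3)=+0→X..O/XO..; (1,2)=+0→X.../XOO.; (1,3)=+0→X.../XO.O
ply 3, X at XO../XO.. | (0,2)=+0→XOX./XO..*; (0,3)=+0→XO.X/XO..; (1,2)=+0→XO../XOX.; (1,3)=+0→XO../XO.X
ply 4, O at XOX./XO.. | (0,3)=+0→XOXO/XO..*; (1,2)=+0→XOX./XOO.; (1,3)=+0→XOX./XO.O
ply 5, X at XOXO/XO.. | (1,2)=+0→XOXO/XOX.*; (1,3)=+0→XOXO/XO.X
ply 6, O at XOXO/XOX. | (1,3)=+0→XOXO/XOXO*
ply 7: XOXO/XOXO is terminal +0 (X); from ..../XO.. depth 6

PV length from [..../XO..]: 6 plies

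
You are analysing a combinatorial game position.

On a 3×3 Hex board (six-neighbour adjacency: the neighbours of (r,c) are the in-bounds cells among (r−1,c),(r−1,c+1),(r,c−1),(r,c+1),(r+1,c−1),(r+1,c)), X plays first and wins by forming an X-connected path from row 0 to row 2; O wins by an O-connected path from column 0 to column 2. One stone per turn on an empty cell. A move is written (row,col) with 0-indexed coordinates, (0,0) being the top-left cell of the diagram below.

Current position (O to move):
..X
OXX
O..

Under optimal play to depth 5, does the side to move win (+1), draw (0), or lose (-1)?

value(..X/OXX/O.., O) = -1

[..X/OXX/O..] O move#1: (0,0):-1/O.X/OXX/O..*, (0,1):-1/.OX/OXX/O.., (2,1):-1/..X/OXX/OO., (2,2):-1/..X/OXX/O.O
[O.X/OXX/O..] X move#2: (0,1):+1/OXX/OXX/O..*, (2,1):+1/O.X/OXX/OX., (2,2):+1/O.X/OXX/O.X
[OXX/OXX/O..] O move#3: (2,1):-1/OXX/OXX/OO.*, (2,2):-1/OXX/OXX/O.O
[OXX/OXX/OO.] X move#4: (2,2):+1/OXX/OXX/OOX*
[OXX/OXX/OOX] end (terminal -1, O#5); searched ..X/OXX/O.. to 5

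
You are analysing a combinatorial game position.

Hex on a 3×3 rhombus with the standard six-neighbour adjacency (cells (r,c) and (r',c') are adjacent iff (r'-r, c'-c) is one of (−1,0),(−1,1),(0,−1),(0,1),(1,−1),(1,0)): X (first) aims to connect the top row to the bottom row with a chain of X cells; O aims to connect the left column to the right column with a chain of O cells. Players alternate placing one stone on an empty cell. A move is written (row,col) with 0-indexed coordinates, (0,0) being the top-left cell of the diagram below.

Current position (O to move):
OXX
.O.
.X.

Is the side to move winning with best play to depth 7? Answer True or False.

O winning at [OXX/.O./.X.]: True

p1 O@[OXX/.O./.X.]: (1,0)[OXX/OO./.X.]-1 (1,2)[OXX/.OO/.X.]+1* (2,0)[OXX/.O./OX.]-1 (2,2)[OXX/.O./.XO]-1
p2 X@[OXX/.OO/.X.]: (1,0)[OXX/XOO/.X.]-1* (2,0)[OXX/.OO/XX.]-1 (2,2)[OXX/.OO/.XX]-1
p3 O@[OXX/XOO/.X.]: (2,0)[OXX/XOO/OX.]+1* (2,2)[OXX/XOO/.XO]-1
p4 X@[OXX/XOO/OX.] terminal -1; root [OXX/.O./.X.] d7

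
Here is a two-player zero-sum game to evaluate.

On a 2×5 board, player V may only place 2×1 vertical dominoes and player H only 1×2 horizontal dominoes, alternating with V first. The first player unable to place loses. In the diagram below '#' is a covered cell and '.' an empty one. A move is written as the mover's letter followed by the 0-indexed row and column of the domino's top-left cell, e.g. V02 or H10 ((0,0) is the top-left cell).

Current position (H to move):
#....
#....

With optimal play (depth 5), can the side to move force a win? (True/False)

p1 H@[#..../#....]: H01[###../#....]-1 H02[#.##./#....]+1* H03[#..##/#....]-1 H11[#..../###..]-1 H12[#..../#.##.]+1 H13[#..../#..##]-1
p2 V@[#.##./#....]: V01[####./##...]-1* V04[#.###/#...#]-1
p3 H@[####./##...]: H12[####./####.]-1 H13[####./##.##]+1*
p4 V@[####./##.##] terminal -1; root [#..../#....] d5

H winning at [#..../#....]: True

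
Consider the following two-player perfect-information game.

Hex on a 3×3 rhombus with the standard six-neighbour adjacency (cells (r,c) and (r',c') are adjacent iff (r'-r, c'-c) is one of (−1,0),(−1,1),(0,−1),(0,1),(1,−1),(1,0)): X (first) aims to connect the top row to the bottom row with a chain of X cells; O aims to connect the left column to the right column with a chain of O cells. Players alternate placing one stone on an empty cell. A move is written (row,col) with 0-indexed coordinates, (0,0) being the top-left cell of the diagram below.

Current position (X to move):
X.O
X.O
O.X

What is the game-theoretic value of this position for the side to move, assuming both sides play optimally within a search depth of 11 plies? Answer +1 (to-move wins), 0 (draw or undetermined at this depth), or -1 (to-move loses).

value(X.O/X.O/O.X, X) = -1

[X.O/X.O/O.X] X move#1: (0,1):-1/XXO/X.O/O.X*, (1,1):-1/X.O/XXO/O.X, (2,1):-1/X.O/X.O/OXX
[XXO/X.O/O.X] O move#2: (1,1):+1/XXO/XOO/O.X*, (2,1):+1/XXO/X.O/OOX
[XXO/XOO/O.X] end (terminal -1, X#3); searched X.O/X.O/O.X to 11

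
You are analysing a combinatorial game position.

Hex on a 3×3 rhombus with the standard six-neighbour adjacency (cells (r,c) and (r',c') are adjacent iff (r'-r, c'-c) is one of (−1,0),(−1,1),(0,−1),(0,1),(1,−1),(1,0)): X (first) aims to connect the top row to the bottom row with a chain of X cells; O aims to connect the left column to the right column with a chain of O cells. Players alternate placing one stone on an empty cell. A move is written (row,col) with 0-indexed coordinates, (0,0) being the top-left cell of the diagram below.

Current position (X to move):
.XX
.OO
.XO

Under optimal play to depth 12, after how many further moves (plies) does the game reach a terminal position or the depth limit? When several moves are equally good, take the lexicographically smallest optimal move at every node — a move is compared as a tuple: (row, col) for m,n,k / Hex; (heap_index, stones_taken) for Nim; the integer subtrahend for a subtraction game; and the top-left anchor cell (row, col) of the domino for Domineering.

ply 1, X at .XX/.OO/.XO | (0,0)=-1→XXX/.OO/.XO*; (1,0)=-1→.XX/XOO/.XO; (2,0)=-1→.XX/.OO/XXO
ply 2, O at XXX/.OO/.XO | (1,0)=+1→XXX/OOO/.XO*; (2,0)=+1→XXX/.OO/OXO
ply 3: XXX/OOO/.XO is terminal -1 (X); from .XX/.OO/.XO depth 12

PV length from [.XX/.OO/.XO]: 2 plies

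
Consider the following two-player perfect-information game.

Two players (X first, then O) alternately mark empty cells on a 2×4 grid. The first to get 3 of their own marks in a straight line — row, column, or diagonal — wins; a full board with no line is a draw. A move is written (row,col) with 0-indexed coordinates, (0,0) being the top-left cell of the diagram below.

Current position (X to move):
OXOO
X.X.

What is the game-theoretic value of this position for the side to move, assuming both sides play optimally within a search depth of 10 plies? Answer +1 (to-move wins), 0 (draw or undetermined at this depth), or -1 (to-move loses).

value(OXOO/X.X., X) = +1

[OXOO/X.X.] X move#1: (1,1):+1/OXOO/XXX.*, (1,3):+0/OXOO/X.XX
[OXOO/XXX.] end (terminal -1, O#2); searched OXOO/X.X. to 10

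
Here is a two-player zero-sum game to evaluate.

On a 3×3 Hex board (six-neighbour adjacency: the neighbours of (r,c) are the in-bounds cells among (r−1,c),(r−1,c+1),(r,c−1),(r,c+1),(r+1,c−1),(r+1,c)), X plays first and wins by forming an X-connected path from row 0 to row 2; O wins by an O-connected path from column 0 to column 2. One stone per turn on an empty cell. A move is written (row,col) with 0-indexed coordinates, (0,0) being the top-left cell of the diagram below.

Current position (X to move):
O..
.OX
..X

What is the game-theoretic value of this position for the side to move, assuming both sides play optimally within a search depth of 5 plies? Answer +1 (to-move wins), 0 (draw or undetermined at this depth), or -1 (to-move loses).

value(O../.OX/..X, X) = +1

[O../.OX/..X] X move#1: (0,1):-1/OX./.OX/..X, (0,2):+1/O.X/.OX/..X*, (1,0):-1/O../XOX/..X, (2,0):-1/O../.OX/X.X, (2,1):-1/O../.OX/.XX
[O.X/.OX/..X] end (terminal -1, O#2); searched O../.OX/..X to 5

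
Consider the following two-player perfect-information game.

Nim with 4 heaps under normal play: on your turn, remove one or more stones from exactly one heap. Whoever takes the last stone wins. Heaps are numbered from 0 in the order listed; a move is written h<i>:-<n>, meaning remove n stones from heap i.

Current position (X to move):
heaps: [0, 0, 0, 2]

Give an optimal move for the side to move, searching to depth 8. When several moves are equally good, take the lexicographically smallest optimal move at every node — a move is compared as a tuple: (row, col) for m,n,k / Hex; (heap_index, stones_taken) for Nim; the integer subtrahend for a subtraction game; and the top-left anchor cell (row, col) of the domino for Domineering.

ply 1, X at (0,0,0,2) | h3:-1=-1→(0,0,0,1); h3:-2=+1→(0,0,0,0)*
ply 2: (0,0,0,0) is terminal -1 (O); from (0,0,0,2) depth 8

X's best at [(0,0,0,2)]: h3:-2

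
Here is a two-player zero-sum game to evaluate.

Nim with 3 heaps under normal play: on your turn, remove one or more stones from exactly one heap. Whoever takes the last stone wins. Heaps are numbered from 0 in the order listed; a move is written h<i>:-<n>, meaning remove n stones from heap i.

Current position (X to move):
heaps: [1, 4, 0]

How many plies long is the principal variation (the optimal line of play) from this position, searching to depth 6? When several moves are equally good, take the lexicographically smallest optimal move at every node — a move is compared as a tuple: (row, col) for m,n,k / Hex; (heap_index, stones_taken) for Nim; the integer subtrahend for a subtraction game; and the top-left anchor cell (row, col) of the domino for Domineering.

PV length from [(1,4,0)]: 3 plies

[(1,4,0)] X move#1: h0:-1:-1/(0,4,0), h1:-1:-1/(1,3,0), h1:-2:-1/(1,2,0), h1:-3:+1/(1,1,0)*, h1:-4:-1/(1,0,0)
[(1,1,0)] O move#2: h0:-1:-1/(0,1,0)*, h1:-1:-1/(1,0,0)
[(0,1,0)] X move#3: h1:-1:+1/(0,0,0)*
[(0,0,0)] end (terminal -1, O#4); searched (1,4,0) to 6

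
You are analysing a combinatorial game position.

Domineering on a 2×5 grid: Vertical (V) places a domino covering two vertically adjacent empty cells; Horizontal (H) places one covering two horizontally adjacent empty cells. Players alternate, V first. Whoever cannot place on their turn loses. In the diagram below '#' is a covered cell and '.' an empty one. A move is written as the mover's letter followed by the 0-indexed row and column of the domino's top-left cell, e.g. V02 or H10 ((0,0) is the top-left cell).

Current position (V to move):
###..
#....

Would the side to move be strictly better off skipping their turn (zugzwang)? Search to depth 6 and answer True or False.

zugzwang(###../#...., V) = False

p1 V@[###../#....]: V03[####./#..#.]+1* V04[###.#/#...#]-1
p2 H@[####./#..#.]: H11[####./####.]-1*
p3 V@[####./####.]: V04[#####/#####]+1*
p4 H@[#####/#####] terminal -1; root [###../#....] d6
pass branch (H moves first from the same position):
  | p1 H@[###../#....]: H03[#####/#....]+1* H11[###../###..]-1 H12[###../#.##.]-1 H13[###../#..##]+1
  | p2 V@[#####/#....] terminal -1; root [###../#....] d6
V moving scores +1; V passing scores -1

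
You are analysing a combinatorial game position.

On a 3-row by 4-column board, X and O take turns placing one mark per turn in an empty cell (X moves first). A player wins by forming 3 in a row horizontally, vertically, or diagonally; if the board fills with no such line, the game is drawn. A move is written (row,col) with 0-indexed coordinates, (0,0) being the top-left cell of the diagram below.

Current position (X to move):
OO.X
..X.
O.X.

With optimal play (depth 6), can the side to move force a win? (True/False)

X winning at [OO.X/..X./O.X.]: True

ply 1, X at OO.X/..X./O.X. | (0,2)=+1→OOXX/..X./O.X.*; (1,0)=-1→OO.X/X.X./O.X.; (1,1)=-1→OO.X/.XX./O.X.; (1,3)=-1→OO.X/..XX/O.X.; (2,1)=+1→OO.X/..X./OXX.; (2,3)=-1→OO.X/..X./O.XX
ply 2: OOXX/..X./O.X. is terminal -1 (O); from OO.X/..X./O.X. depth 6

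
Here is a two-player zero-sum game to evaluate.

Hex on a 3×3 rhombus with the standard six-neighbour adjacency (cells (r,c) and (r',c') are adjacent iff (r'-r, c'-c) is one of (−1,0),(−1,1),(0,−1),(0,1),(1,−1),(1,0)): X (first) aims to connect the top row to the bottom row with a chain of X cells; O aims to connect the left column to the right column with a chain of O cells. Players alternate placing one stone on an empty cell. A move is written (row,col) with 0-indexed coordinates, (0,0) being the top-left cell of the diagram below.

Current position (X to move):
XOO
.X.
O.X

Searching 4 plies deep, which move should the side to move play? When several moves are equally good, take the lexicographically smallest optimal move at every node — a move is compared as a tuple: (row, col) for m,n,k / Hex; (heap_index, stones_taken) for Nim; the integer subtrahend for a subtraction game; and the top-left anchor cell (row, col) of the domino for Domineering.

p1 X@[XOO/.X./O.X]: (1,0)[XOO/XX./O.X]+1* (1,2)[XOO/.XX/O.X]-1 (2,1)[XOO/.X./OXX]-1
p2 O@[XOO/XX./O.X]: (1,2)[XOO/XXO/O.X]-1* (2,1)[XOO/XX./OOX]-1
p3 X@[XOO/XXO/O.X]: (2,1)[XOO/XXO/OXX]+1*
p4 O@[XOO/XXO/OXX] terminal -1; root [XOO/.X./O.X] d4

X's best at [XOO/.X./O.X]: (1,0)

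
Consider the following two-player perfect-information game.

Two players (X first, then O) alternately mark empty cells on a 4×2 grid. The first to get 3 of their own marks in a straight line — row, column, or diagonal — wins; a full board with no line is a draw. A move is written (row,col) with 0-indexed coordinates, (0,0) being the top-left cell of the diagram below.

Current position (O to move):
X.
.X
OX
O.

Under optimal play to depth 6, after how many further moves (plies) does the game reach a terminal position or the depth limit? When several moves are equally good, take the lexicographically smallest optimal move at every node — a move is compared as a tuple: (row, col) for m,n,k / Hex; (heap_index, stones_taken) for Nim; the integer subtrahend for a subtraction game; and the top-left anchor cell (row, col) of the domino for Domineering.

ply 1, O at X./.X/OX/O. | (0,1)=-1→XO/.X/OX/O.; (1,0)=+1→X./OX/OX/O.*; (3,1)=-1→X./.X/OX/OO
ply 2: X./OX/OX/O. is terminal -1 (X); from X./.X/OX/O. depth 6

PV length from [X./.X/OX/O.]: 1 ply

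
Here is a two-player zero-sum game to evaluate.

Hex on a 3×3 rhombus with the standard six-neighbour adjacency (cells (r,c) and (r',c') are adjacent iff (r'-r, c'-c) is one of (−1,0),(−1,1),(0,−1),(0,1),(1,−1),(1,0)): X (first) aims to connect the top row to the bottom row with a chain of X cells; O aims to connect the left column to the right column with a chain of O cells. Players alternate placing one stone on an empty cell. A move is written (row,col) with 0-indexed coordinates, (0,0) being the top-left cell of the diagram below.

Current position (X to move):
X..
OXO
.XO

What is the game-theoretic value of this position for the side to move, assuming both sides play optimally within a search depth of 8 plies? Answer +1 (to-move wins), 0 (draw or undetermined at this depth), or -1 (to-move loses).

value(X../OXO/.XO, X) = +1

[X../OXO/.XO] X move#1: (0,1):+1/XX./OXO/.XO*, (0,2):+1/X.X/OXO/.XO, (2,0):+1/X../OXO/XXO
[XX./OXO/.XO] end (terminal -1, O#2); searched X../OXO/.XO to 8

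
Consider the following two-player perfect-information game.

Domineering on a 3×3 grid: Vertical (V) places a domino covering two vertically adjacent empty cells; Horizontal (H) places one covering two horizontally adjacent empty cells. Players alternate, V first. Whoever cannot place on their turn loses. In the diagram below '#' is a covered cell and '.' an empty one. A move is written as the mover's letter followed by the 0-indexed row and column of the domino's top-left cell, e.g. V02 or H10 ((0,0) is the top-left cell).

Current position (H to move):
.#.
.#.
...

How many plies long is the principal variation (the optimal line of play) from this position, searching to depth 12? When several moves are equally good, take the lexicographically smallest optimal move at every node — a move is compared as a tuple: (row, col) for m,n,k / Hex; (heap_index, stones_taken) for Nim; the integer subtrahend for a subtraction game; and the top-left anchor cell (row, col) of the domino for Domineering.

PV length from [.#./.#./...]: 2 plies

p1 H@[.#./.#./...]: H20[.#./.#./##.]-1* H21[.#./.#./.##]-1
p2 V@[.#./.#./##.]: V00[##./##./##.]+1* V02[.##/.##/##.]+1 V12[.#./.##/###]+1
p3 H@[##./##./##.] terminal -1; root [.#./.#./...] d12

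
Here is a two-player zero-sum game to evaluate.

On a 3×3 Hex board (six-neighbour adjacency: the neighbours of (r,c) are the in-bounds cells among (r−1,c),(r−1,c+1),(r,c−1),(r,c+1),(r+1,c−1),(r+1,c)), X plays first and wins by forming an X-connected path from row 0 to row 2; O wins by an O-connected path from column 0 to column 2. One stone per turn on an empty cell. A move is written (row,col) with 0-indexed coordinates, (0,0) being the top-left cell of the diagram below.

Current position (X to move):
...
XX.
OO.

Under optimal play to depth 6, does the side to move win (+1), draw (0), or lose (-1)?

value(.../XX./OO., X) = -1

[.../XX./OO.] X move#1: (0,0):-1/X../XX./OO.*, (0,1):-1/.X./XX./OO., (0,2):-1/..X/XX./OO., (1,2):-1/.../XXX/OO., (2,2):-1/.../XX./OOX
[X../XX./OO.] O move#2: (0,1):+1/XO./XX./OO.*, (0,2):+1/X.O/XX./OO., (1,2):+1/X../XXO/OO., (2,2):+1/X../XX./OOO
[XO./XX./OO.] X move#3: (0,2):-1/XOX/XX./OO.*, (1,2):-1/XO./XXX/OO., (2,2):-1/XO./XX./OOX
[XOX/XX./OO.] O move#4: (1,2):+1/XOX/XXO/OO.*, (2,2):+1/XOX/XX./OOO
[XOX/XXO/OO.] end (terminal -1, X#5); searched .../XX./OO. to 6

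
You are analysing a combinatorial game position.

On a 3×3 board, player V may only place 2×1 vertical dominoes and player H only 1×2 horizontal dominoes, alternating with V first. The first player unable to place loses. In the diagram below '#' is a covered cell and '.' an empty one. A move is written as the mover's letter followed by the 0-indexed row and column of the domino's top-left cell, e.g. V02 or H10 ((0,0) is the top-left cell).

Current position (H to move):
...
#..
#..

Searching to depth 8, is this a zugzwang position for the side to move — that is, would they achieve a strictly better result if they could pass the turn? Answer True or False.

ply 1, H at .../#../#.. | H00=-1→##./#../#..; H01=-1→.##/#../#..; H11=+1→.../###/#..*; H21=-1→.../#../###
ply 2: .../###/#.. is terminal -1 (V); from .../#../#.. depth 8
if H skipped the turn, V would face:
~ ply 1, V at .../#../#.. | V01=+1→.#./##./#..*; V02=+1→..#/#.#/#..; V11=+1→.../##./##.; V12=+1→.../#.#/#.#
~ ply 2, H at .#./##./#.. | H21=-1→.#./##./###*
~ ply 3, V at .#./##./### | V02=+1→.##/###/###*
~ ply 4: .##/###/### is terminal -1 (H); from .../#../#.. depth 8
compare (H): move=+1 vs pass=-1

zugzwang(.../#../#.., H) = False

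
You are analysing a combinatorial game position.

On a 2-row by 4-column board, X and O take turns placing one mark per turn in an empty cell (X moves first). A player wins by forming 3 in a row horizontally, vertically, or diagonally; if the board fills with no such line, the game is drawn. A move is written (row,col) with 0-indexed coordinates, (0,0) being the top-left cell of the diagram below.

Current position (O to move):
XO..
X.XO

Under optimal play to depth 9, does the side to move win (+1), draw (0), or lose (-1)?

value(XO../X.XO, O) = 0

[XO../X.XO] O move#1: (0,2):-1/XOO./X.XO, (0,3):-1/XO.O/X.XO, (1,1):+0/XO../XOXO*
[XO../XOXO] X move#2: (0,2):+0/XOX./XOXO*, (0,3):+0/XO.X/XOXO
[XOX./XOXO] O move#3: (0,3):+0/XOXO/XOXO*
[XOXO/XOXO] end (terminal +0, X#4); searched XO../X.XO to 9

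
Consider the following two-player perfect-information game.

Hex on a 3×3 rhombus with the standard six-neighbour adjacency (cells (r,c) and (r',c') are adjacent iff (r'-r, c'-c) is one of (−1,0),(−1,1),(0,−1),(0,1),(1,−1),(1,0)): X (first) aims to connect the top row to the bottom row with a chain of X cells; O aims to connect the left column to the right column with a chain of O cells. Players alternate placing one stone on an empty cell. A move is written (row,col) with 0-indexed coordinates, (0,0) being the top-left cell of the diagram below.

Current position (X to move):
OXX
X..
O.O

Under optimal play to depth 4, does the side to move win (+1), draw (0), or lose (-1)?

value(OXX/X../O.O, X) = +1

ply 1, X at OXX/X../O.O | (1,1)=-1→OXX/XX./O.O; (1,2)=-1→OXX/X.X/O.O; (2,1)=+1→OXX/X../OXO*
ply 2, O at OXX/X../OXO | (1,1)=-1→OXX/XO./OXO*; (1,2)=-1→OXX/X.O/OXO
ply 3, X at OXX/XO./OXO | (1,2)=+1→OXX/XOX/OXO*
ply 4: OXX/XOX/OXO is terminal -1 (O); from OXX/X../O.O depth 4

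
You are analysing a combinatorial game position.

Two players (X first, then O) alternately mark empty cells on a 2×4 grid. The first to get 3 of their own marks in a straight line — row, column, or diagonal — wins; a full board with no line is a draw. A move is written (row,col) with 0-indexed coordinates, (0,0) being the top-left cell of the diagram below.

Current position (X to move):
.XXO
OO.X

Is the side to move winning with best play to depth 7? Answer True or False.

X winning at [.XXO/OO.X]: True

p1 X@[.XXO/OO.X]: (0,0)[XXXO/OO.X]+1* (1,2)[.XXO/OOXX]+0
p2 O@[XXXO/OO.X] terminal -1; root [.XXO/OO.X] d7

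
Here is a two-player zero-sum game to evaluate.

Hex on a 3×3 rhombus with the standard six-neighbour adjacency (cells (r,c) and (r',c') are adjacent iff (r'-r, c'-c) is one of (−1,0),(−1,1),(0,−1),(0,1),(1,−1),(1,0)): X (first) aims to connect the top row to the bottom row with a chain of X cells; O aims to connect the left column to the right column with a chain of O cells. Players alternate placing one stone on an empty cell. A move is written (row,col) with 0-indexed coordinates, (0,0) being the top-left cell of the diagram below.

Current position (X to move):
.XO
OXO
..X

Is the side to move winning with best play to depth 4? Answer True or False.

X winning at [.XO/OXO/..X]: True

ply 1, X at .XO/OXO/..X | (0,0)=+1→XXO/OXO/..X*; (2,0)=+1→.XO/OXO/X.X; (2,1)=+1→.XO/OXO/.XX
ply 2, O at XXO/OXO/..X | (2,0)=-1→XXO/OXO/O.X*; (2,1)=-1→XXO/OXO/.OX
ply 3, X at XXO/OXO/O.X | (2,1)=+1→XXO/OXO/OXX*
ply 4: XXO/OXO/OXX is terminal -1 (O); from .XO/OXO/..X depth 4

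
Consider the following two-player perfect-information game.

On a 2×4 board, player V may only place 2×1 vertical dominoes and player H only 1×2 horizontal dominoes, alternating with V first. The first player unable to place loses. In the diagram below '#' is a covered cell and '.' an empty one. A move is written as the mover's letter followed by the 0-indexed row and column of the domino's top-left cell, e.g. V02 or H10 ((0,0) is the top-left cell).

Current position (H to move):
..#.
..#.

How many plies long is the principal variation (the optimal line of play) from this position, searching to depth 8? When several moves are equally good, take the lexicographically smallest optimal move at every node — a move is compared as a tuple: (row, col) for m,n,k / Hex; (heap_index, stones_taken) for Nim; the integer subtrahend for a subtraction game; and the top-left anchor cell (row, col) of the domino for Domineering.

PV length from [..#./..#.]: 3 plies

[..#./..#.] H move#1: H00:+1/###./..#.*, H10:+1/..#./###.
[###./..#.] V move#2: V03:-1/####/..##*
[####/..##] H move#3: H10:+1/####/####*
[####/####] end (terminal -1, V#4); searched ..#./..#. to 8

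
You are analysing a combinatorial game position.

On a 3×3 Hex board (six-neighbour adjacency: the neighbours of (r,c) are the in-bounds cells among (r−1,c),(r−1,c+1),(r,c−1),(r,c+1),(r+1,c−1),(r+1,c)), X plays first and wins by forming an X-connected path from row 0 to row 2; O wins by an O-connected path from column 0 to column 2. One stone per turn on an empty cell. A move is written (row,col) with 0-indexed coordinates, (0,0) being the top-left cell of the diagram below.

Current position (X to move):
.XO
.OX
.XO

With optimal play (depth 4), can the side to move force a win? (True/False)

[.XO/.OX/.XO] X move#1: (0,0):-1/XXO/.OX/.XO*, (1,0):-1/.XO/XOX/.XO, (2,0):-1/.XO/.OX/XXO
[XXO/.OX/.XO] O move#2: (1,0):+1/XXO/OOX/.XO*, (2,0):+1/XXO/.OX/OXO
[XXO/OOX/.XO] end (terminal -1, X#3); searched .XO/.OX/.XO to 4

X winning at [.XO/.OX/.XO]: False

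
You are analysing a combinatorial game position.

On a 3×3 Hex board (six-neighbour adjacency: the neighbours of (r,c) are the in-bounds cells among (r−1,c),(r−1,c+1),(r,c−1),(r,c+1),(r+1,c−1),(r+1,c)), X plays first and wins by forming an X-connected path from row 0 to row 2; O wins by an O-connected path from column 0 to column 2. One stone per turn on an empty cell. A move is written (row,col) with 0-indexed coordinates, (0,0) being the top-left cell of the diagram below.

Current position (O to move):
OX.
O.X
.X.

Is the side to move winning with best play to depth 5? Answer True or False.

p1 O@[OX./O.X/.X.]: (0,2)[OXO/O.X/.X.]-1* (1,1)[OX./OOX/.X.]-1 (2,0)[OX./O.X/OX.]-1 (2,2)[OX./O.X/.XO]-1
p2 X@[OXO/O.X/.X.]: (1,1)[OXO/OXX/.X.]+1* (2,0)[OXO/O.X/XX.]-1 (2,2)[OXO/O.X/.XX]-1
p3 O@[OXO/OXX/.X.] terminal -1; root [OX./O.X/.X.] d5

O winning at [OX./O.X/.X.]: False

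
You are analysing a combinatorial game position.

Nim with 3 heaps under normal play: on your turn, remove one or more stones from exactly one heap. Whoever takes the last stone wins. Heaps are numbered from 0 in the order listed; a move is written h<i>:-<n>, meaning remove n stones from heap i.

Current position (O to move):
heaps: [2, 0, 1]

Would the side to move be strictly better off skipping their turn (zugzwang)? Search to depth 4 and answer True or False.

zugzwang((2,0,1), O) = False

[(2,0,1)] O move#1: h0:-1:+1/(1,0,1)*, h0:-2:-1/(0,0,1), h2:-1:-1/(2,0,0)
[(1,0,1)] X move#2: h0:-1:-1/(0,0,1)*, h2:-1:-1/(1,0,0)
[(0,0,1)] O move#3: h2:-1:+1/(0,0,0)*
[(0,0,0)] end (terminal -1, X#4); searched (2,0,1) to 4
pass branch (X moves first from the same position):
  | [(2,0,1)] X move#1: h0:-1:+1/(1,0,1)*, h0:-2:-1/(0,0,1), h2:-1:-1/(2,0,0)
  | [(1,0,1)] O move#2: h0:-1:-1/(0,0,1)*, h2:-1:-1/(1,0,0)
  | [(0,0,1)] X move#3: h2:-1:+1/(0,0,0)*
  | [(0,0,0)] end (terminal -1, O#4); searched (2,0,1) to 4
O moving scores +1; O passing scores -1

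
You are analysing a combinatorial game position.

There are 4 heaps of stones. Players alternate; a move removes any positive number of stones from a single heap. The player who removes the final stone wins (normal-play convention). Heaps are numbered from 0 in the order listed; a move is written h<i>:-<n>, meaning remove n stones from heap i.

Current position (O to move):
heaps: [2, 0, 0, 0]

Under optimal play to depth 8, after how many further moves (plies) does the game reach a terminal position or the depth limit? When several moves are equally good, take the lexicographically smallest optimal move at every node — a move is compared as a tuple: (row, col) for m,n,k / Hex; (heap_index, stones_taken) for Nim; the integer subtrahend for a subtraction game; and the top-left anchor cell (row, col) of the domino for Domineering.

[(2,0,0,0)] O move#1: h0:-1:-1/(1,0,0,0), h0:-2:+1/(0,0,0,0)*
[(0,0,0,0)] end (terminal -1, X#2); searched (2,0,0,0) to 8

PV length from [(2,0,0,0)]: 1 ply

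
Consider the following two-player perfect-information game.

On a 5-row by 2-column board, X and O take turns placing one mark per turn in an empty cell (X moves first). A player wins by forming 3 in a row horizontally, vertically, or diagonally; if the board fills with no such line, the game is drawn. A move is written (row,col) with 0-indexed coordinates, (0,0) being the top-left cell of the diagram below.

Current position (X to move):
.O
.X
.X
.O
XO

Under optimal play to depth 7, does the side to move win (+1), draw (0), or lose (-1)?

value(.O/.X/.X/.O/XO, X) = 0

ply 1, X at .O/.X/.X/.O/XO | (0,0)=+0→XO/.X/.X/.O/XO*; (1,0)=+0→.O/XX/.X/.O/XO; (2,0)=+0→.O/.X/XX/.O/XO; (3,0)=+0→.O/.X/.X/XO/XO
ply 2, O at XO/.X/.X/.O/XO | (1,0)=+0→XO/OX/.X/.O/XO*; (2,0)=+0→XO/.X/OX/.O/XO; (3,0)=+0→XO/.X/.X/OO/XO
ply 3, X at XO/OX/.X/.O/XO | (2,0)=+0→XO/OX/XX/.O/XO*; (3,0)=+0→XO/OX/.X/XO/XO
ply 4, O at XO/OX/XX/.O/XO | (3,0)=+0→XO/OX/XX/OO/XO*
ply 5: XO/OX/XX/OO/XO is terminal +0 (X); from .O/.X/.X/.O/XO depth 7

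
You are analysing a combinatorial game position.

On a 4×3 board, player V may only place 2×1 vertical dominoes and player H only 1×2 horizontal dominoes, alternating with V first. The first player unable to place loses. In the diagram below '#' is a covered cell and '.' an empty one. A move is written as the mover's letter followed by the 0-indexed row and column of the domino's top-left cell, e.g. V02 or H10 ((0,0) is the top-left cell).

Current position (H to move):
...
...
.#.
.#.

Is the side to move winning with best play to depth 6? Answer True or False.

ply 1, H at .../.../.#./.#. | H00=-1→##./.../.#./.#.*; H01=-1→.##/.../.#./.#.; H10=-1→.../##./.#./.#.; H11=-1→.../.##/.#./.#.
ply 2, V at ##./.../.#./.#. | V02=+1→###/..#/.#./.#.*; V10=+1→##./#../##./.#.; V12=+1→##./..#/.##/.#.; V20=+1→##./.../##./##.; V22=+1→##./.../.##/.##
ply 3, H at ###/..#/.#./.#. | H10=-1→###/###/.#./.#.*
ply 4, V at ###/###/.#./.#. | V20=+1→###/###/##./##.*; V22=+1→###/###/.##/.##
ply 5: ###/###/##./##. is terminal -1 (H); from .../.../.#./.#. depth 6

H winning at [.../.../.#./.#.]: False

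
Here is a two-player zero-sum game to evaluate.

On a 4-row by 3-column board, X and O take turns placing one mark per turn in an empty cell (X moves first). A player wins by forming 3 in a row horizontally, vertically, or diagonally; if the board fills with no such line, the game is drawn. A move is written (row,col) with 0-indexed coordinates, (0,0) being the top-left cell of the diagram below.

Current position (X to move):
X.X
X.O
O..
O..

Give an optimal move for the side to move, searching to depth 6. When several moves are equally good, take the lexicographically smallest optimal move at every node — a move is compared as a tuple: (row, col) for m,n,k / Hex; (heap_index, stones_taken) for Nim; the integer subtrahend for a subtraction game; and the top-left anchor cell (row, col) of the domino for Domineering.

ply 1, X at X.X/X.O/O../O.. | (0,1)=+1→XXX/X.O/O../O..*; (1,1)=-1→X.X/XXO/O../O..; (2,1)=+1→X.X/X.O/OX./O..; (2,2)=-1→X.X/X.O/O.X/O..; (3,1)=-1→X.X/X.O/O../OX.; (3,2)=-1→X.X/X.O/O../O.X
ply 2: XXX/X.O/O../O.. is terminal -1 (O); from X.X/X.O/O../O.. depth 6

X's best at [X.X/X.O/O../O..]: (0,1)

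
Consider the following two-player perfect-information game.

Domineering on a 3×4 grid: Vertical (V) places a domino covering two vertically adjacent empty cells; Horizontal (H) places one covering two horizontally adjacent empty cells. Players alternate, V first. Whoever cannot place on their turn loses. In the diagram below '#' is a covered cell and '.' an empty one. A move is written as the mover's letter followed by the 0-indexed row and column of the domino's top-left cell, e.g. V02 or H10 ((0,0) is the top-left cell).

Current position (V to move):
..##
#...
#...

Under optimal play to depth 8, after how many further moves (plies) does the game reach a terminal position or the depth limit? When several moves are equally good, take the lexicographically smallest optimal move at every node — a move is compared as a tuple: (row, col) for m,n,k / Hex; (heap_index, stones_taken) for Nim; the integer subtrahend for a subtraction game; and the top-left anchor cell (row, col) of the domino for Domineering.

ply 1, V at ..##/#.../#... | V01=-1→.###/##../#...; V11=-1→..##/##../##..; V12=+1→..##/#.#./#.#.*; V13=-1→..##/#..#/#..#
ply 2, H at ..##/#.#./#.#. | H00=-1→####/#.#./#.#.*
ply 3, V at ####/#.#./#.#. | V11=+1→####/###./###.*; V13=+1→####/#.##/#.##
ply 4: ####/###./###. is terminal -1 (H); from ..##/#.../#... depth 8

PV length from [..##/#.../#...]: 3 plies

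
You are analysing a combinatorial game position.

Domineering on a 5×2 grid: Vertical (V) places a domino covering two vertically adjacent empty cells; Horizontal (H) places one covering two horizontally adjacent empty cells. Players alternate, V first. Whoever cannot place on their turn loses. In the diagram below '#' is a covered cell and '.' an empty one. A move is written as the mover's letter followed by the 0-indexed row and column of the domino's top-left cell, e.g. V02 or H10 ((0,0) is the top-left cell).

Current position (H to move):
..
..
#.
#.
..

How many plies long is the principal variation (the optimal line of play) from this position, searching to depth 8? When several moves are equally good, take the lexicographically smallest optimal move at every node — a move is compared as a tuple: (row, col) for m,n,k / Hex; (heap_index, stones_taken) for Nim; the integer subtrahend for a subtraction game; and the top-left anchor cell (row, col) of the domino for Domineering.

ply 1, H at ../../#./#./.. | H00=+1→##/../#./#./..*; H10=+1→../##/#./#./..; H40=-1→../../#./#./##
ply 2, V at ##/../#./#./.. | V11=-1→##/.#/##/#./..*; V21=-1→##/../##/##/..; V31=-1→##/../#./##/.#
ply 3, H at ##/.#/##/#./.. | H40=+1→##/.#/##/#./##*
ply 4: ##/.#/##/#./## is terminal -1 (V); from ../../#./#./.. depth 8

PV length from [../../#./#./..]: 3 plies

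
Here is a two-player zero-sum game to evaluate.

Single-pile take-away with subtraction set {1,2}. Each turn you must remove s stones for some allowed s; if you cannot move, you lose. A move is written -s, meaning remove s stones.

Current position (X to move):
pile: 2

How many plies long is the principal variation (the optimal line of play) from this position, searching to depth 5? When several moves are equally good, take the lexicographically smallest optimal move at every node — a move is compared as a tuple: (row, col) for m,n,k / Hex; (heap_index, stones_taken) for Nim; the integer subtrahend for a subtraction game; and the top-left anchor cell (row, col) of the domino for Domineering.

[2] X move#1: -1:-1/1, -2:+1/0*
[0] end (terminal -1, O#2); searched 2 to 5

PV length from [2]: 1 ply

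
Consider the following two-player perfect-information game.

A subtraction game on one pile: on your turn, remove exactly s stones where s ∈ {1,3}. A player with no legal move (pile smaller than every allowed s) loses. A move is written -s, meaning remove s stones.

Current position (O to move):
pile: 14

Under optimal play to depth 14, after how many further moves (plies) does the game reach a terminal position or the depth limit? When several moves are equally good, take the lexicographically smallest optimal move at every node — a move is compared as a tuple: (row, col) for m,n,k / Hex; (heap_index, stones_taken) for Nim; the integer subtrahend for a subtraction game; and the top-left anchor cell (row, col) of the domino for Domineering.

[14] O move#1: -1:-1/13*, -3:-1/11
[13] X move#2: -1:+1/12*, -3:+1/10
[12] O move#3: -1:-1/11*, -3:-1/9
[11] X move#4: -1:+1/10*, -3:+1/8
[10] O move#5: -1:-1/9*, -3:-1/7
[9] X move#6: -1:+1/8*, -3:+1/6
[8] O move#7: -1:-1/7*, -3:-1/5
[7] X move#8: -1:+1/6*, -3:+1/4
[6] O move#9: -1:-1/5*, -3:-1/3
[5] X move#10: -1:+1/4*, -3:+1/2
[4] O move#11: -1:-1/3*, -3:-1/1
[3] X move#12: -1:+1/2*, -3:+1/0
[2] O move#13: -1:-1/1*
[1] X move#14: -1:+1/0*
[0] end (terminal -1, O#15); searched 14 to 14

PV length from [14]: 14 plies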